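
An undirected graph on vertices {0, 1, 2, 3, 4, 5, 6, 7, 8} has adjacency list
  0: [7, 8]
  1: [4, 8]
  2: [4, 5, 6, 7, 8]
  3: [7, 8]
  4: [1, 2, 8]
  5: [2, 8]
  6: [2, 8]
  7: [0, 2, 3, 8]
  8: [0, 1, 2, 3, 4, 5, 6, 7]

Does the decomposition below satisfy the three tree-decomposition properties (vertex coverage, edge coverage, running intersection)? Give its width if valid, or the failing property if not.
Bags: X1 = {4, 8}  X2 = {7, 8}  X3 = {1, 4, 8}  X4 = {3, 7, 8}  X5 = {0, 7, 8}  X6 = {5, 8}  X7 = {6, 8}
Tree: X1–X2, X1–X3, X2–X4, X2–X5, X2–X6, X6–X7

No — vertex 2 appears in no bag.

A tree decomposition must satisfy three properties: every vertex lies in some bag; for every edge, both endpoints lie together in some bag; and for every vertex, the bags containing it form a connected subtree. Here vertex 2 appears in no bag, so the decomposition is invalid.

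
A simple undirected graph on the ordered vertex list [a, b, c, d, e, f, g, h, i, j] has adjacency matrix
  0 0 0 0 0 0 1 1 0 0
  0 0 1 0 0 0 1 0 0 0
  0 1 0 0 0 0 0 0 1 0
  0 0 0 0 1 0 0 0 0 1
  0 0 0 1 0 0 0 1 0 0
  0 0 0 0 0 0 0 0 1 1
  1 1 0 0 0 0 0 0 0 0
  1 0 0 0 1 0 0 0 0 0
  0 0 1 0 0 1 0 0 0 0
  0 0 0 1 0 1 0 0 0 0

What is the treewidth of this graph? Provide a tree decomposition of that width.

Every bag has size at most 3, so the width is 3 − 1 = 2 and tw(G) ≤ 2. Since d–e–h–a–g–b–c–i–f–j–d is a cycle in G, G is not acyclic. Forests are exactly the graphs of treewidth ≤ 1, so tw(G) ≥ 2. Combining the bounds, tw(G) = 2.

Treewidth 2.
Bags: B1 = {d, e, h}  B2 = {a, d, h}  B3 = {a, d, g}  B4 = {b, d, g}  B5 = {b, c, d}  B6 = {c, d, i}  B7 = {d, f, i}  B8 = {d, f, j}
Tree: B1–B2, B2–B3, B3–B4, B4–B5, B5–B6, B6–B7, B7–B8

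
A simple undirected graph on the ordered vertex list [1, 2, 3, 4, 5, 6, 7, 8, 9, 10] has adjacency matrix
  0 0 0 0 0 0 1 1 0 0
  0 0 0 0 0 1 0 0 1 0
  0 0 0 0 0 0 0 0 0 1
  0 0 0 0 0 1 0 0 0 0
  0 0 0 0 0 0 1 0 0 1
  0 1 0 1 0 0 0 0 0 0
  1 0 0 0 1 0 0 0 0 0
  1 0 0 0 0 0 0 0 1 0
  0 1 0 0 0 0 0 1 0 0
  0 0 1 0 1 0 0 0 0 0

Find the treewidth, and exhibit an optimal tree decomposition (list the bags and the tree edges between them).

Every bag has size at most 2, so the width is 2 − 1 = 1 and tw(G) ≤ 1. Any graph with an edge has treewidth ≥ 1, and G has the edge 4–6. The upper and lower bounds meet at 1, so that is the treewidth.

Treewidth 1.
Bags: B1 = {4, 6}  B2 = {2, 6}  B3 = {2, 9}  B4 = {8, 9}  B5 = {1, 8}  B6 = {1, 7}  B7 = {5, 7}  B8 = {5, 10}  B9 = {3, 10}
Tree: B1–B2, B2–B3, B3–B4, B4–B5, B5–B6, B6–B7, B7–B8, B8–B9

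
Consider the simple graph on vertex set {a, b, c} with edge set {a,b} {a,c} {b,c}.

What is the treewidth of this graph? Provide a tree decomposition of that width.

With just one bag of size 3, the width is 3 − 1 = 2, so tw(G) ≤ 2. On the other hand G contains the 3-clique {a, b, c}. A clique must lie in a single bag of any decomposition, so no decomposition can have width below 2. Combining the bounds, tw(G) = 2.

Treewidth 2.
Bags: B1 = {a, b, c}
Tree: (single bag)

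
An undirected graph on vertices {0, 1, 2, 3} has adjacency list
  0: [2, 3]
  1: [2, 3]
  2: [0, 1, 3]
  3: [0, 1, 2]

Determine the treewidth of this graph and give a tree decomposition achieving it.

Treewidth 2.
Bags: B1 = {0, 2, 3}  B2 = {1, 2, 3}
Tree: B1–B2

The largest bag has 3 vertices, giving width 2; this decomposition certifies tw(G) ≤ 2. Conversely, {0, 2, 3} is a clique of size 3, and the vertices of any clique must share a bag in every tree decomposition; so some bag has ≥ 3 vertices and tw(G) ≥ 2. Combining the bounds, tw(G) = 2.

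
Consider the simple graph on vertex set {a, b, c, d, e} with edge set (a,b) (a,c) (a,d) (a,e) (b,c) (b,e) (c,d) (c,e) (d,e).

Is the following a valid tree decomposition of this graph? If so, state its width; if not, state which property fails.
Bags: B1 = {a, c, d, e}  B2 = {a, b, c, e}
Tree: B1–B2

Checking the three conditions: (i) the bags cover all of {a, b, c, d, e}; (ii) for each edge, some bag contains both endpoints; (iii) the bags containing any fixed vertex form a subtree. All hold, so the decomposition is valid with width 4 − 1 = 3.

Yes; width 3.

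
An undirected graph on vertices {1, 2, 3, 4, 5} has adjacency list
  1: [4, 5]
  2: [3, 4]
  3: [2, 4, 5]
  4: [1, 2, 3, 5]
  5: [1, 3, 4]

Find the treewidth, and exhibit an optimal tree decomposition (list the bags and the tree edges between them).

Each bag holds 3 vertices, so the decomposition has width 2, which upper-bounds the treewidth. On the other hand G contains the 3-clique {1, 4, 5}. A clique must lie in a single bag of any decomposition, so no decomposition can have width below 2. Combining the bounds, tw(G) = 2.

Treewidth 2.
One optimal decomposition is:
Bags: B1 = {2, 3, 4}  B2 = {3, 4, 5}  B3 = {1, 4, 5}
Tree: B1–B2, B2–B3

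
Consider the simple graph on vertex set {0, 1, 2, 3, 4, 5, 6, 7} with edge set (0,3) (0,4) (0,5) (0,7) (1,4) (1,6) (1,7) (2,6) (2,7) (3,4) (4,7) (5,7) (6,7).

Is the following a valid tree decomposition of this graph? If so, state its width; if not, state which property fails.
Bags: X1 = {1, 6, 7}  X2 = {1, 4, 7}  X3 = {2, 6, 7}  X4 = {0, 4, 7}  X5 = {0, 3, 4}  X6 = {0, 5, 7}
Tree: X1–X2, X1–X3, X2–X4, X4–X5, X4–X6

Yes; width 2.

Every vertex of G appears in some bag (union = {0, 1, 2, 3, 4, 5, 6, 7}); every edge is covered by a bag; and for each vertex v the set of bags containing v is connected in the bag tree. The decomposition is therefore valid. The largest bag has 3 vertices, so the width is 2.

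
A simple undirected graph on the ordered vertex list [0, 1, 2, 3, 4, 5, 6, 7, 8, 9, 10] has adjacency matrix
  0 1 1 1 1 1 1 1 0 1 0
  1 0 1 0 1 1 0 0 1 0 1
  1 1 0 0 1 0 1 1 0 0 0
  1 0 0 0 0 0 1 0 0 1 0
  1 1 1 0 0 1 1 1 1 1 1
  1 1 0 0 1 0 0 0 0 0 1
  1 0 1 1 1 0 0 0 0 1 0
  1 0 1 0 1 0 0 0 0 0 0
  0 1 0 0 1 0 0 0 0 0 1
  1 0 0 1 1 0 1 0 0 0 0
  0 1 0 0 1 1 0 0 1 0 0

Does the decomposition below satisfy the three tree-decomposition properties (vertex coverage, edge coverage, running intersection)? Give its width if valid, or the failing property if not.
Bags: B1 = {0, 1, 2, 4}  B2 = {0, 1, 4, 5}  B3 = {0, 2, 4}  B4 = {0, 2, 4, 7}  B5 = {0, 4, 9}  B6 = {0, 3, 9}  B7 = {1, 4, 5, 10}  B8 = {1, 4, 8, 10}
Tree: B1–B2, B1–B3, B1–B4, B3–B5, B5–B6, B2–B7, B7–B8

No — vertex 6 appears in no bag.

A tree decomposition must satisfy three properties: every vertex lies in some bag; for every edge, both endpoints lie together in some bag; and for every vertex, the bags containing it form a connected subtree. Here vertex 6 appears in no bag, so the decomposition is invalid.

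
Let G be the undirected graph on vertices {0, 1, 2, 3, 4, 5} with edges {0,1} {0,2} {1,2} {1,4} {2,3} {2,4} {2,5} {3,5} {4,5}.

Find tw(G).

2

A width-2 tree decomposition is:
Bags: B1 = {2, 3, 5}  B2 = {2, 4, 5}  B3 = {1, 2, 4}  B4 = {0, 1, 2}
Tree: B1–B2, B2–B3, B3–B4
Each bag holds 3 vertices, so the decomposition has width 2, which upper-bounds the treewidth. On the other hand G contains the 3-clique {0, 1, 2}. A clique must lie in a single bag of any decomposition, so no decomposition can have width below 2. Hence tw(G) = 2 exactly.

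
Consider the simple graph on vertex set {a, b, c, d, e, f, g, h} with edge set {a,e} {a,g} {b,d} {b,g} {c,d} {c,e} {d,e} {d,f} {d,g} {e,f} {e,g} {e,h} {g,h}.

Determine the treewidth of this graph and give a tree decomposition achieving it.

Treewidth 2.
Bags: B1 = {c, d, e}  B2 = {d, e, g}  B3 = {d, e, f}  B4 = {a, e, g}  B5 = {e, g, h}  B6 = {b, d, g}
Tree: B1–B2, B1–B3, B2–B4, B4–B5, B2–B6

Every bag has size at most 3, so the width is 3 − 1 = 2 and tw(G) ≤ 2. On the other hand G contains the 3-clique {d, e, g}. A clique must lie in a single bag of any decomposition, so no decomposition can have width below 2. Combining the bounds, tw(G) = 2.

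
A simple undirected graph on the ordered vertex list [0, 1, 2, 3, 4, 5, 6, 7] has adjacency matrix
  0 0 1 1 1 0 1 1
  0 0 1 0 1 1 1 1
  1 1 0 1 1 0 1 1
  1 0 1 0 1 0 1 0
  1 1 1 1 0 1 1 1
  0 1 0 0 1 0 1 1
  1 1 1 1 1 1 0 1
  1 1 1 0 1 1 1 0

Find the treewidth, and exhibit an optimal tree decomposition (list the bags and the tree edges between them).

Treewidth 4.
One such decomposition:
Bags: B1 = {0, 2, 4, 6, 7}  B2 = {1, 2, 4, 6, 7}  B3 = {0, 2, 3, 4, 6}  B4 = {1, 4, 5, 6, 7}
Tree: B1–B2, B1–B3, B2–B4

Every bag has size at most 5, so the width is 5 − 1 = 4 and tw(G) ≤ 4. On the other hand G contains the 5-clique {0, 2, 3, 4, 6}. A clique must lie in a single bag of any decomposition, so no decomposition can have width below 4. Combining the bounds, tw(G) = 4.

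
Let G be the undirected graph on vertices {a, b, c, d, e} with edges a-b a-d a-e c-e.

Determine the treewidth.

1

A width-1 tree decomposition is:
Bags: B1 = {a, e}  B2 = {a, d}  B3 = {a, b}  B4 = {c, e}
Tree: B1–B2, B2–B3, B1–B4
Every bag has size at most 2, so the width is 2 − 1 = 1 and tw(G) ≤ 1. G has an edge, so its treewidth is at least 1. The upper and lower bounds meet at 1, so that is the treewidth.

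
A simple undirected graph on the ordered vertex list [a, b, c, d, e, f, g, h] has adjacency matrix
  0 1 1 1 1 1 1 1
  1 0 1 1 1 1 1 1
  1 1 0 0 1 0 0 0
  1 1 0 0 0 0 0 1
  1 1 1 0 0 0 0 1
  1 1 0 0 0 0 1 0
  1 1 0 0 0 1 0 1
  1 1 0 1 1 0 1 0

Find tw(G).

3

A width-3 tree decomposition is:
Bags: B1 = {a, b, g, h}  B2 = {a, b, f, g}  B3 = {a, b, d, h}  B4 = {a, b, e, h}  B5 = {a, b, c, e}
Tree: B1–B2, B1–B3, B3–B4, B4–B5
The largest bag has 4 vertices, giving width 3; this decomposition certifies tw(G) ≤ 3. Conversely, {a, b, d, h} is a clique of size 4, and the vertices of any clique must share a bag in every tree decomposition; so some bag has ≥ 4 vertices and tw(G) ≥ 3. Combining the bounds, tw(G) = 3.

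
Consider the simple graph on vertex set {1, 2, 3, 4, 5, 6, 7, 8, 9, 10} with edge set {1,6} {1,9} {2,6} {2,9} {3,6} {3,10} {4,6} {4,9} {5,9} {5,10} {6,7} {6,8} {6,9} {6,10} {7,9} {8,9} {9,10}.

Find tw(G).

2

A width-2 tree decomposition is:
Bags: B1 = {4, 6, 9}  B2 = {6, 7, 9}  B3 = {6, 9, 10}  B4 = {2, 6, 9}  B5 = {3, 6, 10}  B6 = {1, 6, 9}  B7 = {6, 8, 9}  B8 = {5, 9, 10}
Tree: B1–B2, B1–B3, B3–B4, B3–B5, B3–B6, B3–B7, B3–B8
The largest bag has 3 vertices, giving width 2; this decomposition certifies tw(G) ≤ 2. For the lower bound, the 3 vertices {5, 9, 10} are pairwise adjacent, and any tree decomposition puts a clique entirely inside one bag — forcing width ≥ 2. Combining the bounds, tw(G) = 2.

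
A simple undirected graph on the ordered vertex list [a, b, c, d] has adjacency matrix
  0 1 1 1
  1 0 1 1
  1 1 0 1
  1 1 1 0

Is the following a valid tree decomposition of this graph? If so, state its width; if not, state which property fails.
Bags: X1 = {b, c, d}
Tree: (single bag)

A tree decomposition must satisfy three properties: every vertex lies in some bag; for every edge, both endpoints lie together in some bag; and for every vertex, the bags containing it form a connected subtree. Here vertex a appears in no bag, so the decomposition is invalid.

No — vertex a appears in no bag.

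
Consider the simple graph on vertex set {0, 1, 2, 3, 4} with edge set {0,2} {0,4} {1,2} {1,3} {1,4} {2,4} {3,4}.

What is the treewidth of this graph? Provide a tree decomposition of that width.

Every bag has size at most 3, so the width is 3 − 1 = 2 and tw(G) ≤ 2. Conversely, {0, 2, 4} is a clique of size 3, and the vertices of any clique must share a bag in every tree decomposition; so some bag has ≥ 3 vertices and tw(G) ≥ 2. Therefore the treewidth is 2.

Treewidth 2.
Bags: B1 = {1, 2, 4}  B2 = {0, 2, 4}  B3 = {1, 3, 4}
Tree: B1–B2, B1–B3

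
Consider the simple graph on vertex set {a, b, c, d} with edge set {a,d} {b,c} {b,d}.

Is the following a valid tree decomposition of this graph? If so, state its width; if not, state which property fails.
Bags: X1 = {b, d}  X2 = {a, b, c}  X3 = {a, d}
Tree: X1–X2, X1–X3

A tree decomposition must satisfy three properties: every vertex lies in some bag; for every edge, both endpoints lie together in some bag; and for every vertex, the bags containing it form a connected subtree. Here bags containing vertex a are not connected in the tree, so the decomposition is invalid.

No — bags containing vertex a are not connected in the tree.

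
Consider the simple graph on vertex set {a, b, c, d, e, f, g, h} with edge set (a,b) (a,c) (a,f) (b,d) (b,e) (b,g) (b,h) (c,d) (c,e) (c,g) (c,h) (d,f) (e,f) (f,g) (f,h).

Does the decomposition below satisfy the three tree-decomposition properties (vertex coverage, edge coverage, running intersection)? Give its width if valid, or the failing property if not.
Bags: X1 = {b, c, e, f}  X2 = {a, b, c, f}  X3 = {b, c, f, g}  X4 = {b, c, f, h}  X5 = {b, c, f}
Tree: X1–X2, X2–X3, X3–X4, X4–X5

A tree decomposition must satisfy three properties: every vertex lies in some bag; for every edge, both endpoints lie together in some bag; and for every vertex, the bags containing it form a connected subtree. Here vertex d appears in no bag, so the decomposition is invalid.

No — vertex d appears in no bag.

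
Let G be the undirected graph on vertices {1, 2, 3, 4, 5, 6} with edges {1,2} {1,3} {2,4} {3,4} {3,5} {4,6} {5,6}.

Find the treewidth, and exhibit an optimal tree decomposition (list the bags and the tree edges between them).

Treewidth 2.
Bags: B1 = {4, 5, 6}  B2 = {3, 4, 5}  B3 = {2, 3, 4}  B4 = {1, 2, 3}
Tree: B1–B2, B2–B3, B3–B4

The largest bag has 3 vertices, giving width 2; this decomposition certifies tw(G) ≤ 2. The edges 6–5–3–4–6 form a cycle, so G is not a tree and its treewidth is at least 2. Therefore the treewidth is 2.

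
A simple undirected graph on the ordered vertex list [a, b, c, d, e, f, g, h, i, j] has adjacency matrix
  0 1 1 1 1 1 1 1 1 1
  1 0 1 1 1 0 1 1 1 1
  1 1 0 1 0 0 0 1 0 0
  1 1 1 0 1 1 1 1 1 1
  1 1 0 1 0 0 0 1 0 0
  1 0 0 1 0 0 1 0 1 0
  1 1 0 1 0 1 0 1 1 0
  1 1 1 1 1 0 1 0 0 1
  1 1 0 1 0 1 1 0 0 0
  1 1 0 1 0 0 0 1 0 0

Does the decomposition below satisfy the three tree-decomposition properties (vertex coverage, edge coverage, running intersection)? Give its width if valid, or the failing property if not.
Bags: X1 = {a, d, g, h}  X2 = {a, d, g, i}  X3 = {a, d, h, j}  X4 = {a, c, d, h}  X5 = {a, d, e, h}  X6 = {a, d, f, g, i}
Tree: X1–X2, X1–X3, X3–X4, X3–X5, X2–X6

A tree decomposition must satisfy three properties: every vertex lies in some bag; for every edge, both endpoints lie together in some bag; and for every vertex, the bags containing it form a connected subtree. Here vertex b appears in no bag, so the decomposition is invalid.

No — vertex b appears in no bag.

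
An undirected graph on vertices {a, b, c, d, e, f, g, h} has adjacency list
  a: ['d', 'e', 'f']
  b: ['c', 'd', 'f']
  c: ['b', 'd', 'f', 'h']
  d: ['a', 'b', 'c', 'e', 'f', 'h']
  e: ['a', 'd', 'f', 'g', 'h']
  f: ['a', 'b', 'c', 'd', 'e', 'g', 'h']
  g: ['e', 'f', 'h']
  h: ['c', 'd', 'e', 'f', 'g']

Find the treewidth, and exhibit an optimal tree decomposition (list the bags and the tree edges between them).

Treewidth 3.
One optimal decomposition is:
Bags: B1 = {e, f, g, h}  B2 = {d, e, f, h}  B3 = {a, d, e, f}  B4 = {c, d, f, h}  B5 = {b, c, d, f}
Tree: B1–B2, B2–B3, B2–B4, B4–B5

Every bag has size at most 4, so the width is 4 − 1 = 3 and tw(G) ≤ 3. Conversely, {d, e, f, h} is a clique of size 4, and the vertices of any clique must share a bag in every tree decomposition; so some bag has ≥ 4 vertices and tw(G) ≥ 3. The upper and lower bounds meet at 3, so that is the treewidth.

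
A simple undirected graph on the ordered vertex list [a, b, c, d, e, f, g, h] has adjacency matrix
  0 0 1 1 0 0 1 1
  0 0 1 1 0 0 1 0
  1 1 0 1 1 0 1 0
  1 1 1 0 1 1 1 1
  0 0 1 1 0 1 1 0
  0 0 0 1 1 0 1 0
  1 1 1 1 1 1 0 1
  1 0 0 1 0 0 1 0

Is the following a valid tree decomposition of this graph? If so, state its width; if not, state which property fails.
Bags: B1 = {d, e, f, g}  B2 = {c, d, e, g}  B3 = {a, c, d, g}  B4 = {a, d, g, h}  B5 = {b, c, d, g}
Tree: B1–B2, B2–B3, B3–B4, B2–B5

Vertex coverage: the bags together contain {a, b, c, d, e, f, g, h}, the full vertex set. Edge coverage: each edge of G has both endpoints in at least one bag. Running intersection: for every vertex, the bags containing it form a connected subtree. All three properties hold, so this is a valid tree decomposition of width max|bag| − 1 = 3, and hence tw(G) ≤ 3.

Yes; width 3.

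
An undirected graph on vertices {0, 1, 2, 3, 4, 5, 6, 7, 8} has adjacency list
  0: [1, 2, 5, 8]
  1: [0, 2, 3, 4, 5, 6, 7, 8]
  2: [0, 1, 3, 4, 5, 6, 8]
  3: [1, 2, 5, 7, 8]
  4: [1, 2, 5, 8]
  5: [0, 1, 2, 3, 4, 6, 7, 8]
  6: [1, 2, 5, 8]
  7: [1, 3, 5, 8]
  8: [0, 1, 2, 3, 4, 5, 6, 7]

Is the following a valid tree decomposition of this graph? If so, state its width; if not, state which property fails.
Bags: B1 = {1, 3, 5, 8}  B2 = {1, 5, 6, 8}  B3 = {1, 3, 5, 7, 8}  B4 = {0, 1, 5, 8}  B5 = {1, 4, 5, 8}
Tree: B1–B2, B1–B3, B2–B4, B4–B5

A tree decomposition must satisfy three properties: every vertex lies in some bag; for every edge, both endpoints lie together in some bag; and for every vertex, the bags containing it form a connected subtree. Here vertex 2 appears in no bag, so the decomposition is invalid.

No — vertex 2 appears in no bag.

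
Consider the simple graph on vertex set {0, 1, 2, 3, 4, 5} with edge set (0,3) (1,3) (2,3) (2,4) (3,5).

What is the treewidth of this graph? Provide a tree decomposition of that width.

Treewidth 1.
One optimal decomposition is:
Bags: B1 = {2, 3}  B2 = {1, 3}  B3 = {3, 5}  B4 = {0, 3}  B5 = {2, 4}
Tree: B1–B2, B1–B3, B2–B4, B1–B5

Each bag holds 2 vertices, so the decomposition has width 1, which upper-bounds the treewidth. G has an edge, so its treewidth is at least 1. Therefore the treewidth is 1.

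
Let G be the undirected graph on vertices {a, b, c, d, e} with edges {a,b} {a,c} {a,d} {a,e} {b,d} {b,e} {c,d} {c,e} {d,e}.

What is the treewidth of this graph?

A width-3 tree decomposition is:
Bags: B1 = {a, b, d, e}  B2 = {a, c, d, e}
Tree: B1–B2
The largest bag has 4 vertices, giving width 3; this decomposition certifies tw(G) ≤ 3. On the other hand G contains the 4-clique {a, c, d, e}. A clique must lie in a single bag of any decomposition, so no decomposition can have width below 3. Combining the bounds, tw(G) = 3.

3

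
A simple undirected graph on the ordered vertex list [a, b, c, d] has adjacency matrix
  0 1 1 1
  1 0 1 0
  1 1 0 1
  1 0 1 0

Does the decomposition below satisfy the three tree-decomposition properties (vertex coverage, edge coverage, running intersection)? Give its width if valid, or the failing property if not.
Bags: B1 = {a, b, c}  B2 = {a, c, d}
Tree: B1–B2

Yes; width 2.

Vertex coverage: the bags together contain {a, b, c, d}, the full vertex set. Edge coverage: each edge of G has both endpoints in at least one bag. Running intersection: for every vertex, the bags containing it form a connected subtree. All three properties hold, so this is a valid tree decomposition of width max|bag| − 1 = 2, and hence tw(G) ≤ 2.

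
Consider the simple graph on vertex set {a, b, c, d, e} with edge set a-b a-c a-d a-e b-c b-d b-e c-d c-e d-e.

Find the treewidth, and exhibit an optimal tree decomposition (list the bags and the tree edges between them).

Treewidth 4.
Bags: B1 = {a, b, c, d, e}
Tree: (single bag)

With just one bag of size 5, the width is 5 − 1 = 4, so tw(G) ≤ 4. Conversely, {a, b, c, d, e} is a clique of size 5, and the vertices of any clique must share a bag in every tree decomposition; so some bag has ≥ 5 vertices and tw(G) ≥ 4. Combining the bounds, tw(G) = 4.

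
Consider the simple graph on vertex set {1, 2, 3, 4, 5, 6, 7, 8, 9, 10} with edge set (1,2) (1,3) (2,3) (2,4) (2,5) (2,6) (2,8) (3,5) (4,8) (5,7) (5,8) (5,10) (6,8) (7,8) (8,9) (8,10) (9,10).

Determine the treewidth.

2

A width-2 tree decomposition is:
Bags: B1 = {5, 8, 10}  B2 = {8, 9, 10}  B3 = {2, 5, 8}  B4 = {2, 6, 8}  B5 = {2, 3, 5}  B6 = {2, 4, 8}  B7 = {5, 7, 8}  B8 = {1, 2, 3}
Tree: B1–B2, B1–B3, B3–B4, B3–B5, B4–B6, B1–B7, B5–B8
The largest bag has 3 vertices, giving width 2; this decomposition certifies tw(G) ≤ 2. For the lower bound, the 3 vertices {8, 9, 10} are pairwise adjacent, and any tree decomposition puts a clique entirely inside one bag — forcing width ≥ 2. Combining the bounds, tw(G) = 2.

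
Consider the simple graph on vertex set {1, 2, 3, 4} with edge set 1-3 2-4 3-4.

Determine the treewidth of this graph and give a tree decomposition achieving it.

Every bag has size at most 2, so the width is 2 − 1 = 1 and tw(G) ≤ 1. G has an edge, so its treewidth is at least 1. Hence tw(G) = 1 exactly.

Treewidth 1.
Bags: B1 = {1, 3}  B2 = {3, 4}  B3 = {2, 4}
Tree: B1–B2, B2–B3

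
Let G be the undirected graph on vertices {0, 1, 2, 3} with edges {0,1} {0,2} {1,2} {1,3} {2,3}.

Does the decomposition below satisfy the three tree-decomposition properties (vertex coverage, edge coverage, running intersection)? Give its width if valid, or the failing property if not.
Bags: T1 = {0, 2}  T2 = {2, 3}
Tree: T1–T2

A tree decomposition must satisfy three properties: every vertex lies in some bag; for every edge, both endpoints lie together in some bag; and for every vertex, the bags containing it form a connected subtree. Here vertex 1 appears in no bag, so the decomposition is invalid.

No — vertex 1 appears in no bag.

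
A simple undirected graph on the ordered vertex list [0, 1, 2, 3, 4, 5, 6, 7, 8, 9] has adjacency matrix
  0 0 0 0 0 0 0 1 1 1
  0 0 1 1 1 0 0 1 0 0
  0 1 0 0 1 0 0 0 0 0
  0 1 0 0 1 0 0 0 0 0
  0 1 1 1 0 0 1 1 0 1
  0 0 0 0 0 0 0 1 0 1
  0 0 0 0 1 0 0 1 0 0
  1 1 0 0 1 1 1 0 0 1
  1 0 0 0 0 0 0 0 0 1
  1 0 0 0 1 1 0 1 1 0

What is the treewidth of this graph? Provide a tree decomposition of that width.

Treewidth 2.
Bags: B1 = {1, 4, 7}  B2 = {1, 2, 4}  B3 = {4, 7, 9}  B4 = {5, 7, 9}  B5 = {0, 7, 9}  B6 = {1, 3, 4}  B7 = {4, 6, 7}  B8 = {0, 8, 9}
Tree: B1–B2, B1–B3, B3–B4, B3–B5, B1–B6, B1–B7, B5–B8

The largest bag has 3 vertices, giving width 2; this decomposition certifies tw(G) ≤ 2. For the lower bound, the 3 vertices {0, 8, 9} are pairwise adjacent, and any tree decomposition puts a clique entirely inside one bag — forcing width ≥ 2. The upper and lower bounds meet at 2, so that is the treewidth.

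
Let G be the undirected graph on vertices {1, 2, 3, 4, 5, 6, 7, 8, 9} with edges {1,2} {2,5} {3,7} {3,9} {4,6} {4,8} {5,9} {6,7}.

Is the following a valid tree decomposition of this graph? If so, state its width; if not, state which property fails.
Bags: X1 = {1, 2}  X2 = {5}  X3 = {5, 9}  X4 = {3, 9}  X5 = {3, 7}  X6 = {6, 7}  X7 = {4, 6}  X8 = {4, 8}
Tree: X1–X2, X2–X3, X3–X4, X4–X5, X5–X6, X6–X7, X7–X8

A tree decomposition must satisfy three properties: every vertex lies in some bag; for every edge, both endpoints lie together in some bag; and for every vertex, the bags containing it form a connected subtree. Here edge (2,5) lies in no bag, so the decomposition is invalid.

No — edge (2,5) lies in no bag.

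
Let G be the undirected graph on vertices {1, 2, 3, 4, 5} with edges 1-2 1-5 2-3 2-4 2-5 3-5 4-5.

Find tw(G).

2

A width-2 tree decomposition is:
Bags: B1 = {2, 4, 5}  B2 = {1, 2, 5}  B3 = {2, 3, 5}
Tree: B1–B2, B1–B3
Every bag has size at most 3, so the width is 3 − 1 = 2 and tw(G) ≤ 2. On the other hand G contains the 3-clique {1, 2, 5}. A clique must lie in a single bag of any decomposition, so no decomposition can have width below 2. Therefore the treewidth is 2.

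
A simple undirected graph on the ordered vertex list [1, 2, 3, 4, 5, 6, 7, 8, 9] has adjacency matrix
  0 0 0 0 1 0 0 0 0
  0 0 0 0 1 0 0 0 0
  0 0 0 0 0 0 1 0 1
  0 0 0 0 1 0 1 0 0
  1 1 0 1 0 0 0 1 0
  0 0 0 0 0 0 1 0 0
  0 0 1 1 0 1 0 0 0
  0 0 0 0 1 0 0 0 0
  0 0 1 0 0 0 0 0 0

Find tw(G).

1

A width-1 tree decomposition is:
Bags: B1 = {4, 7}  B2 = {4, 5}  B3 = {2, 5}  B4 = {6, 7}  B5 = {3, 7}  B6 = {5, 8}  B7 = {3, 9}  B8 = {1, 5}
Tree: B1–B2, B2–B3, B1–B4, B4–B5, B2–B6, B5–B7, B3–B8
The largest bag has 2 vertices, giving width 1; this decomposition certifies tw(G) ≤ 1. Any graph with an edge has treewidth ≥ 1, and G has the edge 7–4. Therefore the treewidth is 1.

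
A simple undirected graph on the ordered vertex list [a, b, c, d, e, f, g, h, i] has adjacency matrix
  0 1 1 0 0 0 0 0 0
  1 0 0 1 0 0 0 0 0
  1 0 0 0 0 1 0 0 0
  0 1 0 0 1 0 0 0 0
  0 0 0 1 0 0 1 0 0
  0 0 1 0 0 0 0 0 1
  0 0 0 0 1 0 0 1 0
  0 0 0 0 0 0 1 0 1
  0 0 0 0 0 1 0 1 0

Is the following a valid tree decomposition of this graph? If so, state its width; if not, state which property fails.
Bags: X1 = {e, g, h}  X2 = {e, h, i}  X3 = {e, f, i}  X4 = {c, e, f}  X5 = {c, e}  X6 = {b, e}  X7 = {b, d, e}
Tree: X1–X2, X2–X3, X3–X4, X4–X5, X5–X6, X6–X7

A tree decomposition must satisfy three properties: every vertex lies in some bag; for every edge, both endpoints lie together in some bag; and for every vertex, the bags containing it form a connected subtree. Here vertex a appears in no bag, so the decomposition is invalid.

No — vertex a appears in no bag.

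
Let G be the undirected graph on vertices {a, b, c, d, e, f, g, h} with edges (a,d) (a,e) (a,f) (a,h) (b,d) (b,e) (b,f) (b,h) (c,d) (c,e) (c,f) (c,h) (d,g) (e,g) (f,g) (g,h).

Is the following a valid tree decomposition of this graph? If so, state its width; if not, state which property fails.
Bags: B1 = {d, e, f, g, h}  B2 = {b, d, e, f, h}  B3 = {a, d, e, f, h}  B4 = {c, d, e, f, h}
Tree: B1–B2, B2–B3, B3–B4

Yes; width 4.

Checking the three conditions: (i) the bags cover all of {a, b, c, d, e, f, g, h}; (ii) for each edge, some bag contains both endpoints; (iii) the bags containing any fixed vertex form a subtree. All hold, so the decomposition is valid with width 5 − 1 = 4.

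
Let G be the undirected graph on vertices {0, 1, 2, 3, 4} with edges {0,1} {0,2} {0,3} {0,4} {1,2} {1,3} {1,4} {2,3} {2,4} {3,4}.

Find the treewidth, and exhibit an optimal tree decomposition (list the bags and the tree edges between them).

A single bag containing all 5 vertices is trivially a valid decomposition of width 4. On the other hand G contains the 5-clique {0, 1, 2, 3, 4}. A clique must lie in a single bag of any decomposition, so no decomposition can have width below 4. Therefore the treewidth is 4.

Treewidth 4.
One optimal decomposition is:
Bags: B1 = {0, 1, 2, 3, 4}
Tree: (single bag)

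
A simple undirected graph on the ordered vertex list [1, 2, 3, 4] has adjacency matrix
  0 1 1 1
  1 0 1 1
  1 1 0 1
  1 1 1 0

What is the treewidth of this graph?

3

A width-3 tree decomposition is:
Bags: B1 = {1, 2, 3, 4}
Tree: (single bag)
With just one bag of size 4, the width is 4 − 1 = 3, so tw(G) ≤ 3. For the lower bound, the 4 vertices {1, 2, 3, 4} are pairwise adjacent, and any tree decomposition puts a clique entirely inside one bag — forcing width ≥ 3. Therefore the treewidth is 3.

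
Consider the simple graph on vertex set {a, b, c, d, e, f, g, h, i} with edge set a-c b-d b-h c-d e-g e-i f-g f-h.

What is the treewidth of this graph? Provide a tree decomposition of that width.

The largest bag has 2 vertices, giving width 1; this decomposition certifies tw(G) ≤ 1. Any graph with an edge has treewidth ≥ 1, and G has the edge a–c. Hence tw(G) = 1 exactly.

Treewidth 1.
One optimal decomposition is:
Bags: B1 = {a, c}  B2 = {c, d}  B3 = {b, d}  B4 = {b, h}  B5 = {f, h}  B6 = {f, g}  B7 = {e, g}  B8 = {e, i}
Tree: B1–B2, B2–B3, B3–B4, B4–B5, B5–B6, B6–B7, B7–B8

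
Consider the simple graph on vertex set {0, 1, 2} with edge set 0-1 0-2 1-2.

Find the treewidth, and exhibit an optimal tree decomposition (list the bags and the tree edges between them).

Treewidth 2.
Bags: B1 = {0, 1, 2}
Tree: (single bag)

A single bag containing all 3 vertices is trivially a valid decomposition of width 2. For the lower bound, the 3 vertices {0, 1, 2} are pairwise adjacent, and any tree decomposition puts a clique entirely inside one bag — forcing width ≥ 2. Therefore the treewidth is 2.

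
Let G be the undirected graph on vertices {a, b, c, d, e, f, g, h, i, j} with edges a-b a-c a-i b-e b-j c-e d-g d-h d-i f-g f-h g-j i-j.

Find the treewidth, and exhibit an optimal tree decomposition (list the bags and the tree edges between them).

Treewidth 2.
One such decomposition:
Bags: B1 = {f, g, h}  B2 = {d, g, h}  B3 = {d, g, j}  B4 = {d, i, j}  B5 = {b, i, j}  B6 = {a, b, i}  B7 = {a, b, e}  B8 = {a, c, e}
Tree: B1–B2, B2–B3, B3–B4, B4–B5, B5–B6, B6–B7, B7–B8

The largest bag has 3 vertices, giving width 2; this decomposition certifies tw(G) ≤ 2. The edges f–h–d–g–f form a cycle, so G is not a tree and its treewidth is at least 2. Therefore the treewidth is 2.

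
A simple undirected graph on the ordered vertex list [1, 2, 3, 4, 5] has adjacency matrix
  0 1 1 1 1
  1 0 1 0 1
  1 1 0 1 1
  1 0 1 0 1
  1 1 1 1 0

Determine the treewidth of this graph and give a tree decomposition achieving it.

Each bag holds 4 vertices, so the decomposition has width 3, which upper-bounds the treewidth. Conversely, {1, 2, 3, 5} is a clique of size 4, and the vertices of any clique must share a bag in every tree decomposition; so some bag has ≥ 4 vertices and tw(G) ≥ 3. Therefore the treewidth is 3.

Treewidth 3.
One optimal decomposition is:
Bags: B1 = {1, 3, 4, 5}  B2 = {1, 2, 3, 5}
Tree: B1–B2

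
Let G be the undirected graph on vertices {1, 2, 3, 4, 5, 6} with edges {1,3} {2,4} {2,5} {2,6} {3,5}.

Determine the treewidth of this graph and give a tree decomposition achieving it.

The largest bag has 2 vertices, giving width 1; this decomposition certifies tw(G) ≤ 1. G has an edge, so its treewidth is at least 1. Therefore the treewidth is 1.

Treewidth 1.
Bags: B1 = {3, 5}  B2 = {2, 5}  B3 = {2, 4}  B4 = {2, 6}  B5 = {1, 3}
Tree: B1–B2, B2–B3, B3–B4, B1–B5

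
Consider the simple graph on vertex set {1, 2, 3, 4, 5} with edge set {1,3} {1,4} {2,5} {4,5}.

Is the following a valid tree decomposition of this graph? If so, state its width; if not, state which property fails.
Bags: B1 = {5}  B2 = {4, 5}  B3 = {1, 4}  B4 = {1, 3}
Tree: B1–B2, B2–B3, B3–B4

A tree decomposition must satisfy three properties: every vertex lies in some bag; for every edge, both endpoints lie together in some bag; and for every vertex, the bags containing it form a connected subtree. Here vertex 2 appears in no bag, so the decomposition is invalid.

No — vertex 2 appears in no bag.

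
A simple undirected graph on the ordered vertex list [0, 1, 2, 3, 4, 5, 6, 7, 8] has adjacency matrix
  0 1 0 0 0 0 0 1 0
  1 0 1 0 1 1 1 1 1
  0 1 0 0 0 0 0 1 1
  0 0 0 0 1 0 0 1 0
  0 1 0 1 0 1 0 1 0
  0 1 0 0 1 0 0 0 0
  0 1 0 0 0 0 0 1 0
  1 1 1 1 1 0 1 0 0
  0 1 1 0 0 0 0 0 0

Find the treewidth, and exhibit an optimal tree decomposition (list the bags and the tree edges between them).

The largest bag has 3 vertices, giving width 2; this decomposition certifies tw(G) ≤ 2. For the lower bound, the 3 vertices {1, 2, 8} are pairwise adjacent, and any tree decomposition puts a clique entirely inside one bag — forcing width ≥ 2. Therefore the treewidth is 2.

Treewidth 2.
One such decomposition:
Bags: B1 = {1, 4, 7}  B2 = {0, 1, 7}  B3 = {1, 6, 7}  B4 = {3, 4, 7}  B5 = {1, 2, 7}  B6 = {1, 2, 8}  B7 = {1, 4, 5}
Tree: B1–B2, B2–B3, B1–B4, B2–B5, B5–B6, B1–B7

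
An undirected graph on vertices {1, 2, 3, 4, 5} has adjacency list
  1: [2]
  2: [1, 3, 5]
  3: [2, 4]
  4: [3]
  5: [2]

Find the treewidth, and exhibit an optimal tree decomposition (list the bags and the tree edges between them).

Each bag holds 2 vertices, so the decomposition has width 1, which upper-bounds the treewidth. G has an edge, so its treewidth is at least 1. Therefore the treewidth is 1.

Treewidth 1.
Bags: B1 = {2, 3}  B2 = {2, 5}  B3 = {3, 4}  B4 = {1, 2}
Tree: B1–B2, B1–B3, B1–B4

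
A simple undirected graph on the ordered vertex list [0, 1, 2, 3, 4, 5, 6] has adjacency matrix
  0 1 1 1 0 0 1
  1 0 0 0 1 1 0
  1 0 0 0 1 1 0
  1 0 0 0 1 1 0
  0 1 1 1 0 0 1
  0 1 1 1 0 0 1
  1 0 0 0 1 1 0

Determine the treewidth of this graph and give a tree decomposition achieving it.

The largest bag has 4 vertices, giving width 3; this decomposition certifies tw(G) ≤ 3. For the lower bound: the 4 vertex sets {3,5}, {4,6}, {0}, {1} are disjoint, each induces a connected subgraph, and every pair is joined by at least one edge of G. Contracting each set to a single vertex therefore yields K_{4} as a minor, and since treewidth is minor-monotone, tw(G) ≥ tw(K_{4}) = 3. The upper and lower bounds meet at 3, so that is the treewidth.

Treewidth 3.
Bags: B1 = {0, 3, 4, 5}  B2 = {0, 4, 5, 6}  B3 = {0, 1, 4, 5}  B4 = {0, 2, 4, 5}
Tree: B1–B2, B2–B3, B3–B4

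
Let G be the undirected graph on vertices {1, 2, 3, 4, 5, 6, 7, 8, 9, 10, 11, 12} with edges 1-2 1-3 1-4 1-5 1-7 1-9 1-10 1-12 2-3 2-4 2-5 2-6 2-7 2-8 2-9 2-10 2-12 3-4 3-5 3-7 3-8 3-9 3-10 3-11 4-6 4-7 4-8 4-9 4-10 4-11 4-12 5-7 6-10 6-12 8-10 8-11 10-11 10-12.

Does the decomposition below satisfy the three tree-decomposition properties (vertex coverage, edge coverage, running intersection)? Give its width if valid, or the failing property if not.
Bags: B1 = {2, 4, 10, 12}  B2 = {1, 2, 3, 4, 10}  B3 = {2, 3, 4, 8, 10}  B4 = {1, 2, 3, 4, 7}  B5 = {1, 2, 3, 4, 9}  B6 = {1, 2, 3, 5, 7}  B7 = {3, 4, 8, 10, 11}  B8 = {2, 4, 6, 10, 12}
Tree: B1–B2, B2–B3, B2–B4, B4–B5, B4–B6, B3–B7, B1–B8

No — edge (1,12) lies in no bag.

A tree decomposition must satisfy three properties: every vertex lies in some bag; for every edge, both endpoints lie together in some bag; and for every vertex, the bags containing it form a connected subtree. Here edge (1,12) lies in no bag, so the decomposition is invalid.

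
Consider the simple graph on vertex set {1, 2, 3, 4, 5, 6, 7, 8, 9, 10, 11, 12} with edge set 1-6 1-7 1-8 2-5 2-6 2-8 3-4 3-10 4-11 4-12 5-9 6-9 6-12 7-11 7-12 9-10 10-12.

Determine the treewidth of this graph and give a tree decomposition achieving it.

The largest bag has 4 vertices, giving width 3; this decomposition certifies tw(G) ≤ 3. For the lower bound: the 4 vertex sets {3,4,11}, {7}, {12}, {1,6,9,10} are disjoint, each induces a connected subgraph, and every pair is joined by at least one edge of G. Contracting each set to a single vertex therefore yields K_{4} as a minor, and since treewidth is minor-monotone, tw(G) ≥ tw(K_{4}) = 3. Hence tw(G) = 3 exactly.

Treewidth 3.
One such decomposition:
Bags: B1 = {3, 4, 7, 11}  B2 = {3, 4, 7, 12}  B3 = {3, 7, 10, 12}  B4 = {1, 7, 10, 12}  B5 = {1, 6, 10, 12}  B6 = {1, 6, 9, 10}  B7 = {1, 6, 8, 9}  B8 = {2, 6, 8, 9}  B9 = {2, 5, 8, 9}
Tree: B1–B2, B2–B3, B3–B4, B4–B5, B5–B6, B6–B7, B7–B8, B8–B9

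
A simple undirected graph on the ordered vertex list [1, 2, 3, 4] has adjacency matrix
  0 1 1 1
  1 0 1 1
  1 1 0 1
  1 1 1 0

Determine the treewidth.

3

A width-3 tree decomposition is:
Bags: B1 = {1, 2, 3, 4}
Tree: (single bag)
A single bag containing all 4 vertices is trivially a valid decomposition of width 3. For the lower bound, the 4 vertices {1, 2, 3, 4} are pairwise adjacent, and any tree decomposition puts a clique entirely inside one bag — forcing width ≥ 3. The upper and lower bounds meet at 3, so that is the treewidth.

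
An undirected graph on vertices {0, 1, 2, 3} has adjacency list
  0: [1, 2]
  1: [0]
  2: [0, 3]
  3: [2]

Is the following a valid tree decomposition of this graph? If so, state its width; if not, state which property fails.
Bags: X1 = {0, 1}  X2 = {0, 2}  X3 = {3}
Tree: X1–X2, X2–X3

A tree decomposition must satisfy three properties: every vertex lies in some bag; for every edge, both endpoints lie together in some bag; and for every vertex, the bags containing it form a connected subtree. Here edge (2,3) lies in no bag, so the decomposition is invalid.

No — edge (2,3) lies in no bag.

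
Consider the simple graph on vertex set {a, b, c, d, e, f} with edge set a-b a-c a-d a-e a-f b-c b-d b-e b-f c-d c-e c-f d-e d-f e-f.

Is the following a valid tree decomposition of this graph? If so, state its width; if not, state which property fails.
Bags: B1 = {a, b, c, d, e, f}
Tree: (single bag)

Checking the three conditions: (i) the bags cover all of {a, b, c, d, e, f}; (ii) for each edge, some bag contains both endpoints; (iii) the bags containing any fixed vertex form a subtree. All hold, so the decomposition is valid with width 6 − 1 = 5.

Yes; width 5.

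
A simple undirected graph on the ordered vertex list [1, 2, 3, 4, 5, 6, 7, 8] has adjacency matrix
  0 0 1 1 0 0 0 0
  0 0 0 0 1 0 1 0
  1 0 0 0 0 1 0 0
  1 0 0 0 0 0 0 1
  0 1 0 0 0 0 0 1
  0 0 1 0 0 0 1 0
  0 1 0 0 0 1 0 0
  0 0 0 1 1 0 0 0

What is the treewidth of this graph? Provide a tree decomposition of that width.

Each bag holds 3 vertices, so the decomposition has width 2, which upper-bounds the treewidth. For the lower bound, G contains the cycle 8–4–1–3–6–7–2–5–8, so G is not a forest; only forests have treewidth ≤ 1, hence tw(G) ≥ 2. Therefore the treewidth is 2.

Treewidth 2.
One such decomposition:
Bags: B1 = {1, 4, 8}  B2 = {1, 3, 8}  B3 = {3, 6, 8}  B4 = {6, 7, 8}  B5 = {2, 7, 8}  B6 = {2, 5, 8}
Tree: B1–B2, B2–B3, B3–B4, B4–B5, B5–B6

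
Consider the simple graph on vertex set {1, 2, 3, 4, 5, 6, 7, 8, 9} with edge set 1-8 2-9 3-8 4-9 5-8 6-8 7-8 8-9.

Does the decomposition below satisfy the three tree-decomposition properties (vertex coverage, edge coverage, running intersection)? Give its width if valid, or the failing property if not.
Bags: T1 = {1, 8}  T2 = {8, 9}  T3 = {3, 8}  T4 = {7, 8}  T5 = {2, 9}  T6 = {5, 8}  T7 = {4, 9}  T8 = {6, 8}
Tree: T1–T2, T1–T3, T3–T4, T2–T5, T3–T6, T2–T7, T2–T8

Every vertex of G appears in some bag (union = {1, 2, 3, 4, 5, 6, 7, 8, 9}); every edge is covered by a bag; and for each vertex v the set of bags containing v is connected in the bag tree. The decomposition is therefore valid. The largest bag has 2 vertices, so the width is 1.

Yes; width 1.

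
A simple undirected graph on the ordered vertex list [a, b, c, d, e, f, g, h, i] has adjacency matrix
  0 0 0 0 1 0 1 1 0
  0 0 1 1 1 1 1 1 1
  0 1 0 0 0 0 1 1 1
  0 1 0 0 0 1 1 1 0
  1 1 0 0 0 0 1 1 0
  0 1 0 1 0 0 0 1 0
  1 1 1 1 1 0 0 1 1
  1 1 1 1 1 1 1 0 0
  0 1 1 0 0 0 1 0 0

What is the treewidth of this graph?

3

A width-3 tree decomposition is:
Bags: B1 = {b, d, g, h}  B2 = {b, e, g, h}  B3 = {b, d, f, h}  B4 = {a, e, g, h}  B5 = {b, c, g, h}  B6 = {b, c, g, i}
Tree: B1–B2, B1–B3, B2–B4, B1–B5, B5–B6
Each bag holds 4 vertices, so the decomposition has width 3, which upper-bounds the treewidth. For the lower bound, the 4 vertices {a, e, g, h} are pairwise adjacent, and any tree decomposition puts a clique entirely inside one bag — forcing width ≥ 3. The upper and lower bounds meet at 3, so that is the treewidth.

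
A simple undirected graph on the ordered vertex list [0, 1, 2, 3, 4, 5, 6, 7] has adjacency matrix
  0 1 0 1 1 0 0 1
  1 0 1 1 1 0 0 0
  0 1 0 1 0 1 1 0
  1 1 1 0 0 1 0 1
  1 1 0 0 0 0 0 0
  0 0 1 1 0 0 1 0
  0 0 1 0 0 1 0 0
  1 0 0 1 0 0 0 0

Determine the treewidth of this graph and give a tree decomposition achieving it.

Each bag holds 3 vertices, so the decomposition has width 2, which upper-bounds the treewidth. For the lower bound, the 3 vertices {0, 1, 3} are pairwise adjacent, and any tree decomposition puts a clique entirely inside one bag — forcing width ≥ 2. The upper and lower bounds meet at 2, so that is the treewidth.

Treewidth 2.
One optimal decomposition is:
Bags: B1 = {0, 1, 4}  B2 = {0, 1, 3}  B3 = {0, 3, 7}  B4 = {1, 2, 3}  B5 = {2, 3, 5}  B6 = {2, 5, 6}
Tree: B1–B2, B2–B3, B2–B4, B4–B5, B5–B6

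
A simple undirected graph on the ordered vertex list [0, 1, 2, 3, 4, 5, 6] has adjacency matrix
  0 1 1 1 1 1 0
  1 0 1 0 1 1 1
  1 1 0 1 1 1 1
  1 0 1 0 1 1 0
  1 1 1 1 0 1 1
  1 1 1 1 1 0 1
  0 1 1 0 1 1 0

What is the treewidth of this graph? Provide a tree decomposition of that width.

The largest bag has 5 vertices, giving width 4; this decomposition certifies tw(G) ≤ 4. Conversely, {0, 1, 2, 4, 5} is a clique of size 5, and the vertices of any clique must share a bag in every tree decomposition; so some bag has ≥ 5 vertices and tw(G) ≥ 4. Combining the bounds, tw(G) = 4.

Treewidth 4.
One optimal decomposition is:
Bags: B1 = {0, 1, 2, 4, 5}  B2 = {0, 2, 3, 4, 5}  B3 = {1, 2, 4, 5, 6}
Tree: B1–B2, B1–B3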